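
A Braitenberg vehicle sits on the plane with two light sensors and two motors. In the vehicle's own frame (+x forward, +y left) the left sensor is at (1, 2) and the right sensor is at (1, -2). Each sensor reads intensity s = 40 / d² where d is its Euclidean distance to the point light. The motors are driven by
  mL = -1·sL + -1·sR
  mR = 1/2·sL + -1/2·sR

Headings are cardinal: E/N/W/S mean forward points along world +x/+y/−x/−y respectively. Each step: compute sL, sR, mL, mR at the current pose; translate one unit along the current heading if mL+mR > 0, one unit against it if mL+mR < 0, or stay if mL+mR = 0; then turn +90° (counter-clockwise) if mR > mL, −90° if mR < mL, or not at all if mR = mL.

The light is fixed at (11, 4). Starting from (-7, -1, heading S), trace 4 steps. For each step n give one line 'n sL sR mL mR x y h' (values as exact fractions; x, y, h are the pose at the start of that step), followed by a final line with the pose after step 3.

0 10/73 10/109 -1820/7957 180/7957 -7 -1 S
1 40/293 8/65 -4944/19045 128/19045 -7 0 E
2 4/45 20/149 -1496/6705 -152/6705 -8 0 N
3 40/449 40/409 -34320/183641 -800/183641 -8 -1 W
final -7 -1 S

n=0: pose=(-7,-1,S); sL=10/73, sR=10/109; mL=-1820/7957, mR=180/7957; mL+mR=-1640/7957 → advance -1; mR−mL=2000/7957 → turn +1·90°
n=1: pose=(-7,0,E); sL=40/293, sR=8/65; mL=-4944/19045, mR=128/19045; mL+mR=-4816/19045 → advance -1; mR−mL=5072/19045 → turn +1·90°
n=2: pose=(-8,0,N); sL=4/45, sR=20/149; mL=-1496/6705, mR=-152/6705; mL+mR=-1648/6705 → advance -1; mR−mL=448/2235 → turn +1·90°
n=3: pose=(-8,-1,W); sL=40/449, sR=40/409; mL=-34320/183641, mR=-800/183641; mL+mR=-35120/183641 → advance -1; mR−mL=33520/183641 → turn +1·90°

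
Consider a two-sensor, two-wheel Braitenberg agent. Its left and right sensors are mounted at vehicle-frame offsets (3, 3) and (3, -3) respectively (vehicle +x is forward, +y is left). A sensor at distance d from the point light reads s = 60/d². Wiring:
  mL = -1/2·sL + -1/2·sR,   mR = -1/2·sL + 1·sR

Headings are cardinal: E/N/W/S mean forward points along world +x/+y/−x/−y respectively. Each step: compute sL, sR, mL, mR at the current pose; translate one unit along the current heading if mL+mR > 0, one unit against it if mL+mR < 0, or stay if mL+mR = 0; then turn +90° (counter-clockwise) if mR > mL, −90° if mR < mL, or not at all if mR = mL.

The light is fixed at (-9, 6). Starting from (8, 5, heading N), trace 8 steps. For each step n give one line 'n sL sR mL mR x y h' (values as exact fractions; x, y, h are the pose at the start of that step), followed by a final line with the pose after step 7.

n=0: pose=(8,5,N); sL=3/10, sR=15/101; mL=-453/2020, mR=-3/2020; mL+mR=-114/505 → advance -1; mR−mL=45/202 → turn +1·90°
n=1: pose=(8,4,W); sL=60/221, sR=60/197; mL=-12540/43537, mR=7350/43537; mL+mR=-5190/43537 → advance -1; mR−mL=90/197 → turn +1·90°
n=2: pose=(9,4,S); sL=30/233, sR=6/25; mL=-1074/5825, mR=1023/5825; mL+mR=-51/5825 → advance -1; mR−mL=9/25 → turn +1·90°
n=3: pose=(9,5,E); sL=12/89, sR=60/457; mL=-5412/40673, mR=2598/40673; mL+mR=-2814/40673 → advance -1; mR−mL=90/457 → turn +1·90°
n=4: pose=(8,5,N); sL=3/10, sR=15/101; mL=-453/2020, mR=-3/2020; mL+mR=-114/505 → advance -1; mR−mL=45/202 → turn +1·90°
n=5: pose=(8,4,W); sL=60/221, sR=60/197; mL=-12540/43537, mR=7350/43537; mL+mR=-5190/43537 → advance -1; mR−mL=90/197 → turn +1·90°
n=6: pose=(9,4,S); sL=30/233, sR=6/25; mL=-1074/5825, mR=1023/5825; mL+mR=-51/5825 → advance -1; mR−mL=9/25 → turn +1·90°
n=7: pose=(9,5,E); sL=12/89, sR=60/457; mL=-5412/40673, mR=2598/40673; mL+mR=-2814/40673 → advance -1; mR−mL=90/457 → turn +1·90°

0 3/10 15/101 -453/2020 -3/2020 8 5 N
1 60/221 60/197 -12540/43537 7350/43537 8 4 W
2 30/233 6/25 -1074/5825 1023/5825 9 4 S
3 12/89 60/457 -5412/40673 2598/40673 9 5 E
4 3/10 15/101 -453/2020 -3/2020 8 5 N
5 60/221 60/197 -12540/43537 7350/43537 8 4 W
6 30/233 6/25 -1074/5825 1023/5825 9 4 S
7 12/89 60/457 -5412/40673 2598/40673 9 5 E
final 8 5 N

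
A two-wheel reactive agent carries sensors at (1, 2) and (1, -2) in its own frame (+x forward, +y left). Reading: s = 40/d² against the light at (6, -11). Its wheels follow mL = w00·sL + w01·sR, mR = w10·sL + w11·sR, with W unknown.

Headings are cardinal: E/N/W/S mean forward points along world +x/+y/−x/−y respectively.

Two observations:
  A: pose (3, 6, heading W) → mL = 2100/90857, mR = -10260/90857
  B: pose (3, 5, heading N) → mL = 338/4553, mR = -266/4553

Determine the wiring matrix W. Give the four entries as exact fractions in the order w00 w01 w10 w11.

obs A: pose=(3,6,W) → sL=40/241, sR=40/377, mL=2100/90857, mR=-10260/90857
obs B: pose=(3,5,N) → sL=20/157, sR=4/29, mL=338/4553, mR=-266/4553
sensor matrix S = [[40/241, 40/377], [20/157, 4/29]]; det S = 133760/14264549
solve [mL_A; mL_B] = S·[w00; w01] and [mR_A; mR_B] = S·[w10; w11]:
  w00 = -1/2, w01 = 1, w10 = -1, w11 = 1/2

-1/2 1 -1 1/2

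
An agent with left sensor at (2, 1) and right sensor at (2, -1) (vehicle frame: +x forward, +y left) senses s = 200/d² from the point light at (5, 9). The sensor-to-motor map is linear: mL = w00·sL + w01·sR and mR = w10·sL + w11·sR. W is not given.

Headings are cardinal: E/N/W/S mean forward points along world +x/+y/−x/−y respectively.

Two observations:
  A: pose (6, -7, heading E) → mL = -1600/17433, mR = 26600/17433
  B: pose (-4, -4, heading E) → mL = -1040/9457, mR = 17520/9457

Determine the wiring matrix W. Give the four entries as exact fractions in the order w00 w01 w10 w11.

-1/2 1/2 1 1

obs A: pose=(6,-7,E) → sL=100/117, sR=100/149, mL=-1600/17433, mR=26600/17433
obs B: pose=(-4,-4,E) → sL=200/193, sR=40/49, mL=-1040/9457, mR=17520/9457
sensor matrix S = [[100/117, 100/149], [200/193, 40/49]]; det S = 368000/164863881
solve [mL_A; mL_B] = S·[w00; w01] and [mR_A; mR_B] = S·[w10; w11]:
  w00 = -1/2, w01 = 1/2, w10 = 1, w11 = 1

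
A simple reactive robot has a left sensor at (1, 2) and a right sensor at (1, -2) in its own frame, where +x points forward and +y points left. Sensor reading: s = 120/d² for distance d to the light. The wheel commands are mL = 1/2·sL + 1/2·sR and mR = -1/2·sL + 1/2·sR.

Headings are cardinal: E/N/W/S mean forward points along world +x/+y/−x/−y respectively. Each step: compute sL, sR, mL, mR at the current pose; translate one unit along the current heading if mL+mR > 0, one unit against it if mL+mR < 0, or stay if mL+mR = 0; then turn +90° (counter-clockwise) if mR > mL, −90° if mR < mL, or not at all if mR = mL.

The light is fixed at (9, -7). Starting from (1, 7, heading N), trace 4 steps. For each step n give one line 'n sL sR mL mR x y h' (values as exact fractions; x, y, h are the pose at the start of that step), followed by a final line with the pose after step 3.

0 24/65 40/87 2344/5655 256/5655 1 7 N
1 60/169 60/109 8340/18421 1800/18421 1 8 E
2 120/221 120/277 29880/61217 -3360/61217 2 8 S
3 15/26 3/8 99/208 -21/208 2 7 W
final 1 7 N

n=0: pose=(1,7,N); sL=24/65, sR=40/87; mL=2344/5655, mR=256/5655; mL+mR=40/87 → advance +1; mR−mL=-24/65 → turn -1·90°
n=1: pose=(1,8,E); sL=60/169, sR=60/109; mL=8340/18421, mR=1800/18421; mL+mR=60/109 → advance +1; mR−mL=-60/169 → turn -1·90°
n=2: pose=(2,8,S); sL=120/221, sR=120/277; mL=29880/61217, mR=-3360/61217; mL+mR=120/277 → advance +1; mR−mL=-120/221 → turn -1·90°
n=3: pose=(2,7,W); sL=15/26, sR=3/8; mL=99/208, mR=-21/208; mL+mR=3/8 → advance +1; mR−mL=-15/26 → turn -1·90°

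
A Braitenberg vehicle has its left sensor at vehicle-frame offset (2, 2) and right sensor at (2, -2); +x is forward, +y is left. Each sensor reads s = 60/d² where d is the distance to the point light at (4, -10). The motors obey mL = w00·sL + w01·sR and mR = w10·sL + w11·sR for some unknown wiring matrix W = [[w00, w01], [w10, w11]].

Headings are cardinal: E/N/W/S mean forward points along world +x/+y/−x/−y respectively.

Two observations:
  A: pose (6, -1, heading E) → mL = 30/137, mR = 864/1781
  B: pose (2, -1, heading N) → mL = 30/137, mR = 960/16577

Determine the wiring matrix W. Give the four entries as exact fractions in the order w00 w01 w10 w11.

1/2 0 -1 1

obs A: pose=(6,-1,E) → sL=60/137, sR=12/13, mL=30/137, mR=864/1781
obs B: pose=(2,-1,N) → sL=60/137, sR=60/121, mL=30/137, mR=960/16577
sensor matrix S = [[60/137, 12/13], [60/137, 60/121]]; det S = -40320/215501
solve [mL_A; mL_B] = S·[w00; w01] and [mR_A; mR_B] = S·[w10; w11]:
  w00 = 1/2, w01 = 0, w10 = -1, w11 = 1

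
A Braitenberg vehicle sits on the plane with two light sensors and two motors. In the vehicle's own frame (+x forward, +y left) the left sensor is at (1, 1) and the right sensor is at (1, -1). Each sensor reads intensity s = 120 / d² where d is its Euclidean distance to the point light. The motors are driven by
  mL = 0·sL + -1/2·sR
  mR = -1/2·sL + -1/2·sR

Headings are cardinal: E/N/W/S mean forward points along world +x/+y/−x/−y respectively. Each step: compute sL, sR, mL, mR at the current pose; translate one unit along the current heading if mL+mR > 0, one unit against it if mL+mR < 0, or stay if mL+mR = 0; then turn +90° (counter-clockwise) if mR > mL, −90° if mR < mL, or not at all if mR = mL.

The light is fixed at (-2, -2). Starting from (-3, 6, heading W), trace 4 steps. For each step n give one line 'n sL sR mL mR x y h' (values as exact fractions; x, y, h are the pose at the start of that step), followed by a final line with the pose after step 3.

n=0: pose=(-3,6,W); sL=120/53, sR=24/17; mL=-12/17, mR=-1656/901; mL+mR=-2292/901 → advance -1; mR−mL=-60/53 → turn -1·90°
n=1: pose=(-2,6,N); sL=60/41, sR=60/41; mL=-30/41, mR=-60/41; mL+mR=-90/41 → advance -1; mR−mL=-30/41 → turn -1·90°
n=2: pose=(-2,5,E); sL=24/13, sR=120/37; mL=-60/37, mR=-1224/481; mL+mR=-2004/481 → advance -1; mR−mL=-12/13 → turn -1·90°
n=3: pose=(-3,5,S); sL=10/3, sR=3; mL=-3/2, mR=-19/6; mL+mR=-14/3 → advance -1; mR−mL=-5/3 → turn -1·90°

0 120/53 24/17 -12/17 -1656/901 -3 6 W
1 60/41 60/41 -30/41 -60/41 -2 6 N
2 24/13 120/37 -60/37 -1224/481 -2 5 E
3 10/3 3 -3/2 -19/6 -3 5 S
final -3 6 W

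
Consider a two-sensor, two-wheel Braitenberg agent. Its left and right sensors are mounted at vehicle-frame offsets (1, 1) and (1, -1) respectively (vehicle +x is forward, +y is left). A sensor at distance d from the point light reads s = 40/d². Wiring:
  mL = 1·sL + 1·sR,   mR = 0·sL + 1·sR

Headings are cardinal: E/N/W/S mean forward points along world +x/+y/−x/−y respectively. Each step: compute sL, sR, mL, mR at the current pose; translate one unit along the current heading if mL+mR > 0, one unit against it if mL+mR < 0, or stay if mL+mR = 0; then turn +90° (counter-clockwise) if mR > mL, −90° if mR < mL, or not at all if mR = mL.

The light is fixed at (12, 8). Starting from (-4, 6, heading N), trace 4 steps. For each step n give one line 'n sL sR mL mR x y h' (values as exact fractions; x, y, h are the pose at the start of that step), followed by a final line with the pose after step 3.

0 4/29 20/113 1032/3277 20/113 -4 6 N
1 8/45 40/229 3632/10305 40/229 -4 7 E
2 1/5 2/13 23/65 2/13 -3 7 S
3 8/53 40/257 4176/13621 40/257 -3 6 W
final -4 6 N

n=0: pose=(-4,6,N); sL=4/29, sR=20/113; mL=1032/3277, mR=20/113; mL+mR=1612/3277 → advance +1; mR−mL=-4/29 → turn -1·90°
n=1: pose=(-4,7,E); sL=8/45, sR=40/229; mL=3632/10305, mR=40/229; mL+mR=5432/10305 → advance +1; mR−mL=-8/45 → turn -1·90°
n=2: pose=(-3,7,S); sL=1/5, sR=2/13; mL=23/65, mR=2/13; mL+mR=33/65 → advance +1; mR−mL=-1/5 → turn -1·90°
n=3: pose=(-3,6,W); sL=8/53, sR=40/257; mL=4176/13621, mR=40/257; mL+mR=6296/13621 → advance +1; mR−mL=-8/53 → turn -1·90°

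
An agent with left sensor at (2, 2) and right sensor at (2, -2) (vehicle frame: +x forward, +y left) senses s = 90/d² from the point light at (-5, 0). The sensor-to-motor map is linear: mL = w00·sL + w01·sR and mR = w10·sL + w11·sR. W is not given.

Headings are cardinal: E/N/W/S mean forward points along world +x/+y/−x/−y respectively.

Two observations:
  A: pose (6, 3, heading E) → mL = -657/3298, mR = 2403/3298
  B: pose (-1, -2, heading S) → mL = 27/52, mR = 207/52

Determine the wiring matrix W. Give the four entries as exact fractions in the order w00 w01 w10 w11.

-1 1/2 1 1/2

obs A: pose=(6,3,E) → sL=45/97, sR=9/17, mL=-657/3298, mR=2403/3298
obs B: pose=(-1,-2,S) → sL=45/26, sR=9/2, mL=27/52, mR=207/52
sensor matrix S = [[45/97, 9/17], [45/26, 9/2]]; det S = 25110/21437
solve [mL_A; mL_B] = S·[w00; w01] and [mR_A; mR_B] = S·[w10; w11]:
  w00 = -1, w01 = 1/2, w10 = 1, w11 = 1/2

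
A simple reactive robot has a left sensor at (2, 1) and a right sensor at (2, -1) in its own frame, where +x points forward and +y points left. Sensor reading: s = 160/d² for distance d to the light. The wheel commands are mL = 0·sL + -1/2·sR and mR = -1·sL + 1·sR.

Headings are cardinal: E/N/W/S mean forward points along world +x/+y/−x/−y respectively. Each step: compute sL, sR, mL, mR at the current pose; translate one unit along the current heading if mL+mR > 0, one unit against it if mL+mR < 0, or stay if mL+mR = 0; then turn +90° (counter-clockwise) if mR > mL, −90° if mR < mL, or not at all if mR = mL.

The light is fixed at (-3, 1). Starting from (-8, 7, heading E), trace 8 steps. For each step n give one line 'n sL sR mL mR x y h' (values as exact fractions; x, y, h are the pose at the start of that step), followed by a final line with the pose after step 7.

n=0: pose=(-8,7,E); sL=80/29, sR=80/17; mL=-40/17, mR=960/493; mL+mR=-200/493 → advance -1; mR−mL=2120/493 → turn +1·90°
n=1: pose=(-9,7,N); sL=160/113, sR=160/89; mL=-80/89, mR=3840/10057; mL+mR=-5200/10057 → advance -1; mR−mL=12880/10057 → turn +1·90°
n=2: pose=(-9,6,W); sL=2, sR=8/5; mL=-4/5, mR=-2/5; mL+mR=-6/5 → advance -1; mR−mL=2/5 → turn +1·90°
n=3: pose=(-8,6,S); sL=32/5, sR=32/9; mL=-16/9, mR=-128/45; mL+mR=-208/45 → advance -1; mR−mL=-16/15 → turn -1·90°
n=4: pose=(-8,7,W); sL=80/37, sR=80/49; mL=-40/49, mR=-960/1813; mL+mR=-2440/1813 → advance -1; mR−mL=520/1813 → turn +1·90°
n=5: pose=(-7,7,S); sL=32/5, sR=160/41; mL=-80/41, mR=-512/205; mL+mR=-912/205 → advance -1; mR−mL=-112/205 → turn -1·90°
n=6: pose=(-7,8,W); sL=20/9, sR=8/5; mL=-4/5, mR=-28/45; mL+mR=-64/45 → advance -1; mR−mL=8/45 → turn +1·90°
n=7: pose=(-6,8,S); sL=160/29, sR=160/41; mL=-80/41, mR=-1920/1189; mL+mR=-4240/1189 → advance -1; mR−mL=400/1189 → turn +1·90°

0 80/29 80/17 -40/17 960/493 -8 7 E
1 160/113 160/89 -80/89 3840/10057 -9 7 N
2 2 8/5 -4/5 -2/5 -9 6 W
3 32/5 32/9 -16/9 -128/45 -8 6 S
4 80/37 80/49 -40/49 -960/1813 -8 7 W
5 32/5 160/41 -80/41 -512/205 -7 7 S
6 20/9 8/5 -4/5 -28/45 -7 8 W
7 160/29 160/41 -80/41 -1920/1189 -6 8 S
final -6 9 E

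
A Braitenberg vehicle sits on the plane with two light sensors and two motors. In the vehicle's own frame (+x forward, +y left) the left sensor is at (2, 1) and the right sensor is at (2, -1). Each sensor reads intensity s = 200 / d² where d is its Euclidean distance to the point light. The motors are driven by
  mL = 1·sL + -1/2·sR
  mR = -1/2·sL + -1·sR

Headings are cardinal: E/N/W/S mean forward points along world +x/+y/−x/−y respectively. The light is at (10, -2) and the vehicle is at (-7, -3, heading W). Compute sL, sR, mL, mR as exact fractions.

left sensor world pos  = (-9, -4); dL² = 365
right sensor world pos = (-9, -2); dR² = 361
sL = 200/365 = 40/73
sR = 200/361 = 200/361
mL = 1·sL + -1/2·sR = 7140/26353
mR = -1/2·sL + -1·sR = -21820/26353

40/73 200/361 7140/26353 -21820/26353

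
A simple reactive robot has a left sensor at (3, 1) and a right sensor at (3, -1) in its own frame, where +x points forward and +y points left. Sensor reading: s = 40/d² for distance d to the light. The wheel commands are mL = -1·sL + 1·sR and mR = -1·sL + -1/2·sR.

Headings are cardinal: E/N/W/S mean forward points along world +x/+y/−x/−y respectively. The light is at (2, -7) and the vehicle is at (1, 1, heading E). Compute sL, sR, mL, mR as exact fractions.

left sensor world pos  = (4, 2); dL² = 85
right sensor world pos = (4, 0); dR² = 53
sL = 40/85 = 8/17
sR = 40/53 = 40/53
mL = -1·sL + 1·sR = 256/901
mR = -1·sL + -1/2·sR = -764/901

8/17 40/53 256/901 -764/901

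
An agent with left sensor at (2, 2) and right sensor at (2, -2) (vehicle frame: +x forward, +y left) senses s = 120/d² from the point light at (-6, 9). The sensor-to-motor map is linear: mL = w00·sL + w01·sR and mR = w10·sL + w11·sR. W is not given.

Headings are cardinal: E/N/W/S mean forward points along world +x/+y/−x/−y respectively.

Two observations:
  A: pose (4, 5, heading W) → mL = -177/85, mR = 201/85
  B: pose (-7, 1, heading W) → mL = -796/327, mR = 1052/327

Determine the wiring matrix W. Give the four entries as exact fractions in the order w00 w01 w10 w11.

-1 -1/2 1/2 1

obs A: pose=(4,5,W) → sL=6/5, sR=30/17, mL=-177/85, mR=201/85
obs B: pose=(-7,1,W) → sL=120/109, sR=8/3, mL=-796/327, mR=1052/327
sensor matrix S = [[6/5, 30/17], [120/109, 8/3]]; det S = 11648/9265
solve [mL_A; mL_B] = S·[w00; w01] and [mR_A; mR_B] = S·[w10; w11]:
  w00 = -1, w01 = -1/2, w10 = 1/2, w11 = 1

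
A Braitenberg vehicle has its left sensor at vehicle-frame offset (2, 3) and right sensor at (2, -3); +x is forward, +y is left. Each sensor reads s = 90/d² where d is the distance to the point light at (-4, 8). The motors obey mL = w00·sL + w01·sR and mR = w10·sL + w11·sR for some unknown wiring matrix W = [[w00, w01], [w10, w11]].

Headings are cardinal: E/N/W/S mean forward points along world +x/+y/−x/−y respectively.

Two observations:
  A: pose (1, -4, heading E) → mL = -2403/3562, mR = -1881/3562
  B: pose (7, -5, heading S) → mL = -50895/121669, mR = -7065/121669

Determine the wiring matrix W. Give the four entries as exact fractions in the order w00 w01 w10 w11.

obs A: pose=(1,-4,E) → sL=9/13, sR=45/137, mL=-2403/3562, mR=-1881/3562
obs B: pose=(7,-5,S) → sL=90/421, sR=90/289, mL=-50895/121669, mR=-7065/121669
sensor matrix S = [[9/13, 45/137], [90/421, 90/289]]; det S = 31502520/216692489
solve [mL_A; mL_B] = S·[w00; w01] and [mR_A; mR_B] = S·[w10; w11]:
  w00 = -1/2, w01 = -1, w10 = -1, w11 = 1/2

-1/2 -1 -1 1/2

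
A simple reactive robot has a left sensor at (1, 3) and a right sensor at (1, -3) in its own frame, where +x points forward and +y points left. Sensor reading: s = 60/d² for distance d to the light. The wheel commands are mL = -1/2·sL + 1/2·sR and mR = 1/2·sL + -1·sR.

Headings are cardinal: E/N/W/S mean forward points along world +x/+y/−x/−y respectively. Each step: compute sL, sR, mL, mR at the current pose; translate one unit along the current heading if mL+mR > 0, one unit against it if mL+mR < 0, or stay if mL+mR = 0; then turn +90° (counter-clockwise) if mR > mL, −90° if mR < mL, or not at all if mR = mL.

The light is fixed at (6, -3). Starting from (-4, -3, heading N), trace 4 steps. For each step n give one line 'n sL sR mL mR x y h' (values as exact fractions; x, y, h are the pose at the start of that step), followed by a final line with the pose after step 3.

0 6/17 6/5 36/85 -87/85 -4 -3 N
1 12/17 60/97 -72/1649 -438/1649 -4 -4 E
2 15/17 3/10 -99/340 12/85 -5 -4 S
3 60/109 60/109 0 -30/109 -5 -3 E
final -6 -3 S

n=0: pose=(-4,-3,N); sL=6/17, sR=6/5; mL=36/85, mR=-87/85; mL+mR=-3/5 → advance -1; mR−mL=-123/85 → turn -1·90°
n=1: pose=(-4,-4,E); sL=12/17, sR=60/97; mL=-72/1649, mR=-438/1649; mL+mR=-30/97 → advance -1; mR−mL=-366/1649 → turn -1·90°
n=2: pose=(-5,-4,S); sL=15/17, sR=3/10; mL=-99/340, mR=12/85; mL+mR=-3/20 → advance -1; mR−mL=147/340 → turn +1·90°
n=3: pose=(-5,-3,E); sL=60/109, sR=60/109; mL=0, mR=-30/109; mL+mR=-30/109 → advance -1; mR−mL=-30/109 → turn -1·90°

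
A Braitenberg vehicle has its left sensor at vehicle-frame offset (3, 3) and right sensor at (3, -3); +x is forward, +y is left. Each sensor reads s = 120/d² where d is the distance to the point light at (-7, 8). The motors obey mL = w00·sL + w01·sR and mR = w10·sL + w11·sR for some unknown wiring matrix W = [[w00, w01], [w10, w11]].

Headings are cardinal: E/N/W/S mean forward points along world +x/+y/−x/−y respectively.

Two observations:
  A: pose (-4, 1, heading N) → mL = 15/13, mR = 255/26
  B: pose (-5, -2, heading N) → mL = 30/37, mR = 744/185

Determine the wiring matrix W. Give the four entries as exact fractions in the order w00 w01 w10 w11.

0 1/2 1 1

obs A: pose=(-4,1,N) → sL=15/2, sR=30/13, mL=15/13, mR=255/26
obs B: pose=(-5,-2,N) → sL=12/5, sR=60/37, mL=30/37, mR=744/185
sensor matrix S = [[15/2, 30/13], [12/5, 60/37]]; det S = 3186/481
solve [mL_A; mL_B] = S·[w00; w01] and [mR_A; mR_B] = S·[w10; w11]:
  w00 = 0, w01 = 1/2, w10 = 1, w11 = 1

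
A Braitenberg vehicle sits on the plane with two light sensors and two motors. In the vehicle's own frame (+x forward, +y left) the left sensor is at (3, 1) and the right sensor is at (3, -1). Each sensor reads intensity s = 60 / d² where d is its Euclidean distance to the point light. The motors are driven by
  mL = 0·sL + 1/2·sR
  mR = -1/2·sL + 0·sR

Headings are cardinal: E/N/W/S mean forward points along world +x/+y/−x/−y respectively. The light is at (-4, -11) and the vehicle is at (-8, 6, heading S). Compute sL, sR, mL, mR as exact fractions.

left sensor world pos  = (-7, 3); dL² = 205
right sensor world pos = (-9, 3); dR² = 221
sL = 60/205 = 12/41
sR = 60/221 = 60/221
mL = 0·sL + 1/2·sR = 30/221
mR = -1/2·sL + 0·sR = -6/41

12/41 60/221 30/221 -6/41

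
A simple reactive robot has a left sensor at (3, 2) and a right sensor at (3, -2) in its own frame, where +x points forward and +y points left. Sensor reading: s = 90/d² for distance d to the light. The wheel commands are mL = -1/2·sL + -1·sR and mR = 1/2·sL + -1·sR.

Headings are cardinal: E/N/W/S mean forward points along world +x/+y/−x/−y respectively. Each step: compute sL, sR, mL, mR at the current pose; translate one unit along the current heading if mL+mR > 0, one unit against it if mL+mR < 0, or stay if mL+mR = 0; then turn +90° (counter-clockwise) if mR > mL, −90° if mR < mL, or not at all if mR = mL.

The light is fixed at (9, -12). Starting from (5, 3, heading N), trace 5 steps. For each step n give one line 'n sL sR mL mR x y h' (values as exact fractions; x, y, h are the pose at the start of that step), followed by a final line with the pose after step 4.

n=0: pose=(5,3,N); sL=1/4, sR=45/164; mL=-131/328, mR=-49/328; mL+mR=-45/82 → advance -1; mR−mL=1/4 → turn +1·90°
n=1: pose=(5,2,W); sL=90/193, sR=18/61; mL=-6219/11773, mR=-729/11773; mL+mR=-36/61 → advance -1; mR−mL=90/193 → turn +1·90°
n=2: pose=(6,2,S); sL=45/61, sR=45/73; mL=-8775/8906, mR=-2205/8906; mL+mR=-90/73 → advance -1; mR−mL=45/61 → turn +1·90°
n=3: pose=(6,3,E); sL=90/289, sR=90/169; mL=-33615/48841, mR=-18405/48841; mL+mR=-180/169 → advance -1; mR−mL=90/289 → turn +1·90°
n=4: pose=(5,3,N); sL=1/4, sR=45/164; mL=-131/328, mR=-49/328; mL+mR=-45/82 → advance -1; mR−mL=1/4 → turn +1·90°

0 1/4 45/164 -131/328 -49/328 5 3 N
1 90/193 18/61 -6219/11773 -729/11773 5 2 W
2 45/61 45/73 -8775/8906 -2205/8906 6 2 S
3 90/289 90/169 -33615/48841 -18405/48841 6 3 E
4 1/4 45/164 -131/328 -49/328 5 3 N
final 5 2 W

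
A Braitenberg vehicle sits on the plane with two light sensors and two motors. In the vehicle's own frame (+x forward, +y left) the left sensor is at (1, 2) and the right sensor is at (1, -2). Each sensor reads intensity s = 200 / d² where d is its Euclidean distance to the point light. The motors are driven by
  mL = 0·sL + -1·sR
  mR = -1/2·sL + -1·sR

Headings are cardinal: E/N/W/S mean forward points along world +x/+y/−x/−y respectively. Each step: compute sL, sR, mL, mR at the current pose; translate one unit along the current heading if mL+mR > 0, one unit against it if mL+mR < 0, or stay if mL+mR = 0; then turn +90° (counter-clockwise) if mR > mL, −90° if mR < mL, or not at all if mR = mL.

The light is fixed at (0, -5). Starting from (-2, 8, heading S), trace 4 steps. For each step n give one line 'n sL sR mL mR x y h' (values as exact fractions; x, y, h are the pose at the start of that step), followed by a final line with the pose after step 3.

0 25/18 5/4 -5/4 -35/18 -2 8 S
1 200/153 40/53 -40/53 -11420/8109 -2 9 W
2 100/117 100/113 -100/113 -17350/13221 -1 9 N
3 8/9 200/121 -200/121 -2284/1089 -1 8 E
final -2 8 S

n=0: pose=(-2,8,S); sL=25/18, sR=5/4; mL=-5/4, mR=-35/18; mL+mR=-115/36 → advance -1; mR−mL=-25/36 → turn -1·90°
n=1: pose=(-2,9,W); sL=200/153, sR=40/53; mL=-40/53, mR=-11420/8109; mL+mR=-17540/8109 → advance -1; mR−mL=-100/153 → turn -1·90°
n=2: pose=(-1,9,N); sL=100/117, sR=100/113; mL=-100/113, mR=-17350/13221; mL+mR=-29050/13221 → advance -1; mR−mL=-50/117 → turn -1·90°
n=3: pose=(-1,8,E); sL=8/9, sR=200/121; mL=-200/121, mR=-2284/1089; mL+mR=-4084/1089 → advance -1; mR−mL=-4/9 → turn -1·90°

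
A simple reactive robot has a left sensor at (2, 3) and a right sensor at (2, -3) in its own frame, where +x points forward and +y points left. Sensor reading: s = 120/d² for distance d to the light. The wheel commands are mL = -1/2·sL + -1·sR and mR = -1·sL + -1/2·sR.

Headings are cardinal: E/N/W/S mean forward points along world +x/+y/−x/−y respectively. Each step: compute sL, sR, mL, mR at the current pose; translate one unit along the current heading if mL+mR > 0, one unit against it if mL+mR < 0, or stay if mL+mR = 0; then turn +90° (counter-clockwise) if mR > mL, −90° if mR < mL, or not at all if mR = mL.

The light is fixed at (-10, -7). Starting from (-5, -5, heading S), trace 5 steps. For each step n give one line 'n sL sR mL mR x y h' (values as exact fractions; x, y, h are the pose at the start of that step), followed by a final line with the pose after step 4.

0 15/8 30 -495/16 -135/8 -5 -5 S
1 24/17 120/49 -2628/833 -2196/833 -5 -4 E
2 60/13 60/37 -1890/481 -2610/481 -6 -4 N
3 120/61 120/37 -9540/2257 -8100/2257 -6 -5 E
4 15/2 30/13 -315/52 -225/26 -7 -5 N
final -7 -6 E

n=0: pose=(-5,-5,S); sL=15/8, sR=30; mL=-495/16, mR=-135/8; mL+mR=-765/16 → advance -1; mR−mL=225/16 → turn +1·90°
n=1: pose=(-5,-4,E); sL=24/17, sR=120/49; mL=-2628/833, mR=-2196/833; mL+mR=-4824/833 → advance -1; mR−mL=432/833 → turn +1·90°
n=2: pose=(-6,-4,N); sL=60/13, sR=60/37; mL=-1890/481, mR=-2610/481; mL+mR=-4500/481 → advance -1; mR−mL=-720/481 → turn -1·90°
n=3: pose=(-6,-5,E); sL=120/61, sR=120/37; mL=-9540/2257, mR=-8100/2257; mL+mR=-17640/2257 → advance -1; mR−mL=1440/2257 → turn +1·90°
n=4: pose=(-7,-5,N); sL=15/2, sR=30/13; mL=-315/52, mR=-225/26; mL+mR=-765/52 → advance -1; mR−mL=-135/52 → turn -1·90°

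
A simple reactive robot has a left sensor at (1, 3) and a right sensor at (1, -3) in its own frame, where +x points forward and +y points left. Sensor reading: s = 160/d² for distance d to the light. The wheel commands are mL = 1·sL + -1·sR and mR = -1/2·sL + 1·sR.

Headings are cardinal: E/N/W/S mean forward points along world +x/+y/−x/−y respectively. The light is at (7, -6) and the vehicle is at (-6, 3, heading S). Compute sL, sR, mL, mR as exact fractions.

40/41 1/2 39/82 1/82

left sensor world pos  = (-3, 2); dL² = 164
right sensor world pos = (-9, 2); dR² = 320
sL = 160/164 = 40/41
sR = 160/320 = 1/2
mL = 1·sL + -1·sR = 39/82
mR = -1/2·sL + 1·sR = 1/82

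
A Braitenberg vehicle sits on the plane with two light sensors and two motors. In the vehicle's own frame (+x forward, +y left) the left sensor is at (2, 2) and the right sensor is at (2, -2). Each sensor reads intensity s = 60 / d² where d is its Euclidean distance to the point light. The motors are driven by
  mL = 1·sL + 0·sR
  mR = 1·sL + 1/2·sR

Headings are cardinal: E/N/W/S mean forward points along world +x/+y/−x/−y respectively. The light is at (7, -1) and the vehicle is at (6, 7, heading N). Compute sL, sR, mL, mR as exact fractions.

60/109 60/101 60/109 9330/11009

left sensor world pos  = (4, 9); dL² = 109
right sensor world pos = (8, 9); dR² = 101
sL = 60/109 = 60/109
sR = 60/101 = 60/101
mL = 1·sL + 0·sR = 60/109
mR = 1·sL + 1/2·sR = 9330/11009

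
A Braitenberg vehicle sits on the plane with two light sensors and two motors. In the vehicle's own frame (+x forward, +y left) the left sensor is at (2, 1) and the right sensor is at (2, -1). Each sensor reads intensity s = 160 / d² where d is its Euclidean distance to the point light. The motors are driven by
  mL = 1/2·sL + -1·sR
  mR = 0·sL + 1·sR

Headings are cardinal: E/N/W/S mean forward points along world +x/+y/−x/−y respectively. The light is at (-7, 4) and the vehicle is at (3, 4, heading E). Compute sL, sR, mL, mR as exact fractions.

32/29 32/29 -16/29 32/29

left sensor world pos  = (5, 5); dL² = 145
right sensor world pos = (5, 3); dR² = 145
sL = 160/145 = 32/29
sR = 160/145 = 32/29
mL = 1/2·sL + -1·sR = -16/29
mR = 0·sL + 1·sR = 32/29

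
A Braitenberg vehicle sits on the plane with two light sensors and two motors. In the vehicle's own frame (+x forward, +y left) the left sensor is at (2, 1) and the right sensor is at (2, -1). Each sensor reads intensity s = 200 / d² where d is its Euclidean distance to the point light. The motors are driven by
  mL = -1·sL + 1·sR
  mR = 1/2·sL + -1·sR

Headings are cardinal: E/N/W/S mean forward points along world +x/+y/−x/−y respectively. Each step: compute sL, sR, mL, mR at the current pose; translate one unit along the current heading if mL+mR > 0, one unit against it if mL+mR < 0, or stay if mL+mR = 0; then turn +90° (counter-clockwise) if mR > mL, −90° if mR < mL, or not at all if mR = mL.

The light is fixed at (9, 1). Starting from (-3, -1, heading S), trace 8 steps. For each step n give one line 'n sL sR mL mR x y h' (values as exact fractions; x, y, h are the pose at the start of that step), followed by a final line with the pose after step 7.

n=0: pose=(-3,-1,S); sL=200/137, sR=40/37; mL=-1920/5069, mR=-1780/5069; mL+mR=-100/137 → advance -1; mR−mL=140/5069 → turn +1·90°
n=1: pose=(-3,0,E); sL=2, sR=25/13; mL=-1/13, mR=-12/13; mL+mR=-1 → advance -1; mR−mL=-11/13 → turn -1·90°
n=2: pose=(-4,0,S); sL=200/153, sR=40/41; mL=-2080/6273, mR=-2020/6273; mL+mR=-100/153 → advance -1; mR−mL=20/2091 → turn +1·90°
n=3: pose=(-4,1,E); sL=100/61, sR=100/61; mL=0, mR=-50/61; mL+mR=-50/61 → advance -1; mR−mL=-50/61 → turn -1·90°
n=4: pose=(-5,1,S); sL=200/173, sR=200/229; mL=-11200/39617, mR=-11700/39617; mL+mR=-100/173 → advance -1; mR−mL=-500/39617 → turn -1·90°
n=5: pose=(-5,2,W); sL=25/32, sR=10/13; mL=-5/416, mR=-315/832; mL+mR=-25/64 → advance -1; mR−mL=-305/832 → turn -1·90°
n=6: pose=(-4,2,N); sL=40/41, sR=200/153; mL=2080/6273, mR=-5140/6273; mL+mR=-20/41 → advance -1; mR−mL=-7220/6273 → turn -1·90°
n=7: pose=(-4,1,E); sL=100/61, sR=100/61; mL=0, mR=-50/61; mL+mR=-50/61 → advance -1; mR−mL=-50/61 → turn -1·90°

0 200/137 40/37 -1920/5069 -1780/5069 -3 -1 S
1 2 25/13 -1/13 -12/13 -3 0 E
2 200/153 40/41 -2080/6273 -2020/6273 -4 0 S
3 100/61 100/61 0 -50/61 -4 1 E
4 200/173 200/229 -11200/39617 -11700/39617 -5 1 S
5 25/32 10/13 -5/416 -315/832 -5 2 W
6 40/41 200/153 2080/6273 -5140/6273 -4 2 N
7 100/61 100/61 0 -50/61 -4 1 E
final -5 1 S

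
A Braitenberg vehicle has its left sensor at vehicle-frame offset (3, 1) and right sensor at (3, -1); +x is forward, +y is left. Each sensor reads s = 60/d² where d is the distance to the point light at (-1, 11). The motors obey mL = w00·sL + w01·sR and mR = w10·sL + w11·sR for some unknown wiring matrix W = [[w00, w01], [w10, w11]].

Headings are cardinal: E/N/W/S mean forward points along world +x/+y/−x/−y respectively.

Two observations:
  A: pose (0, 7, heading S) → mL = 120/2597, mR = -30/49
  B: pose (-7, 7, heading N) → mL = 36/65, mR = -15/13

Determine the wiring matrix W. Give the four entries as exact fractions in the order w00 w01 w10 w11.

-1/2 1/2 0 -1/2

obs A: pose=(0,7,S) → sL=60/53, sR=60/49, mL=120/2597, mR=-30/49
obs B: pose=(-7,7,N) → sL=6/5, sR=30/13, mL=36/65, mR=-15/13
sensor matrix S = [[60/53, 60/49], [6/5, 30/13]]; det S = 38592/33761
solve [mL_A; mL_B] = S·[w00; w01] and [mR_A; mR_B] = S·[w10; w11]:
  w00 = -1/2, w01 = 1/2, w10 = 0, w11 = -1/2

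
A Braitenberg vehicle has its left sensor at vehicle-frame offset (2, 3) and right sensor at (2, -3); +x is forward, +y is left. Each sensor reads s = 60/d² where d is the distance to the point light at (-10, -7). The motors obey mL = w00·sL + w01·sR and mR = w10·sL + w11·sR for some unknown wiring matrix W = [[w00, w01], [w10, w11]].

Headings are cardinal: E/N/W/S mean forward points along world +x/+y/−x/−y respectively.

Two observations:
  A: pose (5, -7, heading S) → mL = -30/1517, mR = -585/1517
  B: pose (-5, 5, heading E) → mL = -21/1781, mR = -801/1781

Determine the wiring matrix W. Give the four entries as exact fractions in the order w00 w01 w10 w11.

obs A: pose=(5,-7,S) → sL=15/82, sR=15/37, mL=-30/1517, mR=-585/1517
obs B: pose=(-5,5,E) → sL=30/137, sR=6/13, mL=-21/1781, mR=-801/1781
sensor matrix S = [[15/82, 15/37], [30/137, 6/13]]; det S = -11745/2701777
solve [mL_A; mL_B] = S·[w00; w01] and [mR_A; mR_B] = S·[w10; w11]:
  w00 = 1, w01 = -1/2, w10 = -1, w11 = -1/2

1 -1/2 -1 -1/2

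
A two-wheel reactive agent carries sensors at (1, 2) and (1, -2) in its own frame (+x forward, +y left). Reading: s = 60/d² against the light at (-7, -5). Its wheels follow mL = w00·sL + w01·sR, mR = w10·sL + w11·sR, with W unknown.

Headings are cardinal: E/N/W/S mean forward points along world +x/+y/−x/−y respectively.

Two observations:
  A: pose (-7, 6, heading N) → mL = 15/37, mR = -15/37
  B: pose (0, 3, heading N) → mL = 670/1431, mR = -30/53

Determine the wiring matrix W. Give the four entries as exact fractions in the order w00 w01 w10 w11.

1/2 1/2 -1 0

obs A: pose=(-7,6,N) → sL=15/37, sR=15/37, mL=15/37, mR=-15/37
obs B: pose=(0,3,N) → sL=30/53, sR=10/27, mL=670/1431, mR=-30/53
sensor matrix S = [[15/37, 15/37], [30/53, 10/27]]; det S = -1400/17649
solve [mL_A; mL_B] = S·[w00; w01] and [mR_A; mR_B] = S·[w10; w11]:
  w00 = 1/2, w01 = 1/2, w10 = -1, w11 = 0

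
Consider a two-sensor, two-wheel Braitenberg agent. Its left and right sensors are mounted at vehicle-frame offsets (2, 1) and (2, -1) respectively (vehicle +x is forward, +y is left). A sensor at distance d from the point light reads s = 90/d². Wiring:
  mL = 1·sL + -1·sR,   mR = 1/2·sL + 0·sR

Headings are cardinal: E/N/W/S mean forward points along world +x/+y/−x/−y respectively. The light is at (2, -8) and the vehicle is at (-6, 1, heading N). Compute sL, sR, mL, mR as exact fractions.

left sensor world pos  = (-7, 3); dL² = 202
right sensor world pos = (-5, 3); dR² = 170
sL = 90/202 = 45/101
sR = 90/170 = 9/17
mL = 1·sL + -1·sR = -144/1717
mR = 1/2·sL + 0·sR = 45/202

45/101 9/17 -144/1717 45/202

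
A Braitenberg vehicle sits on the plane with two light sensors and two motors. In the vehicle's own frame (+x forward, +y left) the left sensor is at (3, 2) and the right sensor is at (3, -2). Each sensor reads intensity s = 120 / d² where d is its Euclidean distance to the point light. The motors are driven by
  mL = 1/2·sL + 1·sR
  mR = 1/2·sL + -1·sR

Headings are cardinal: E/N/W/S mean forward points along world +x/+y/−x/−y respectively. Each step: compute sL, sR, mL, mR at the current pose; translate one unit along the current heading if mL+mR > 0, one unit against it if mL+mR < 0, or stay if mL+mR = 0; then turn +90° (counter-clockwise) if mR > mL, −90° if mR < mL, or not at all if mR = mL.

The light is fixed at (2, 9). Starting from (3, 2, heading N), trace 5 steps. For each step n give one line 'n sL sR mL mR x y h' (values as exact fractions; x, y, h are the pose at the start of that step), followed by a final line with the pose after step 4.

0 120/17 24/5 708/85 -108/85 3 2 N
1 15/4 3/2 27/8 3/8 3 3 E
2 120/97 40/27 5500/2619 -2260/2619 4 3 S
3 60/41 60/13 2850/533 -2070/533 4 2 W
4 120/17 24/5 708/85 -108/85 3 2 N
final 3 3 E

n=0: pose=(3,2,N); sL=120/17, sR=24/5; mL=708/85, mR=-108/85; mL+mR=120/17 → advance +1; mR−mL=-48/5 → turn -1·90°
n=1: pose=(3,3,E); sL=15/4, sR=3/2; mL=27/8, mR=3/8; mL+mR=15/4 → advance +1; mR−mL=-3 → turn -1·90°
n=2: pose=(4,3,S); sL=120/97, sR=40/27; mL=5500/2619, mR=-2260/2619; mL+mR=120/97 → advance +1; mR−mL=-80/27 → turn -1·90°
n=3: pose=(4,2,W); sL=60/41, sR=60/13; mL=2850/533, mR=-2070/533; mL+mR=60/41 → advance +1; mR−mL=-120/13 → turn -1·90°
n=4: pose=(3,2,N); sL=120/17, sR=24/5; mL=708/85, mR=-108/85; mL+mR=120/17 → advance +1; mR−mL=-48/5 → turn -1·90°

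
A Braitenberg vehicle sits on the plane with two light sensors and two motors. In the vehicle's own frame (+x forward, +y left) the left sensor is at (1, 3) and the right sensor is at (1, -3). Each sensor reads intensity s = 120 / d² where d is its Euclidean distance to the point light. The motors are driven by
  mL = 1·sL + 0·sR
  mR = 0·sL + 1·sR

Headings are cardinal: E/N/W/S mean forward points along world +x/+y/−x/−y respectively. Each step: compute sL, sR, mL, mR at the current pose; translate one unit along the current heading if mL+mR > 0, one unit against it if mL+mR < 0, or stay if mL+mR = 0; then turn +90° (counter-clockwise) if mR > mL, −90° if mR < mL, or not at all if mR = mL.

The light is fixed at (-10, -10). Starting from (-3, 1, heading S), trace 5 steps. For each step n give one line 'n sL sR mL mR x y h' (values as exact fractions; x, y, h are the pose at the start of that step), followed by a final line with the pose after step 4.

n=0: pose=(-3,1,S); sL=3/5, sR=30/29; mL=3/5, mR=30/29; mL+mR=237/145 → advance +1; mR−mL=63/145 → turn +1·90°
n=1: pose=(-3,0,E); sL=120/233, sR=120/113; mL=120/233, mR=120/113; mL+mR=41520/26329 → advance +1; mR−mL=14400/26329 → turn +1·90°
n=2: pose=(-2,0,N); sL=60/73, sR=60/121; mL=60/73, mR=60/121; mL+mR=11640/8833 → advance +1; mR−mL=-2880/8833 → turn -1·90°
n=3: pose=(-2,1,E); sL=120/277, sR=24/29; mL=120/277, mR=24/29; mL+mR=10128/8033 → advance +1; mR−mL=3168/8033 → turn +1·90°
n=4: pose=(-1,1,N); sL=2/3, sR=5/12; mL=2/3, mR=5/12; mL+mR=13/12 → advance +1; mR−mL=-1/4 → turn -1·90°

0 3/5 30/29 3/5 30/29 -3 1 S
1 120/233 120/113 120/233 120/113 -3 0 E
2 60/73 60/121 60/73 60/121 -2 0 N
3 120/277 24/29 120/277 24/29 -2 1 E
4 2/3 5/12 2/3 5/12 -1 1 N
final -1 2 E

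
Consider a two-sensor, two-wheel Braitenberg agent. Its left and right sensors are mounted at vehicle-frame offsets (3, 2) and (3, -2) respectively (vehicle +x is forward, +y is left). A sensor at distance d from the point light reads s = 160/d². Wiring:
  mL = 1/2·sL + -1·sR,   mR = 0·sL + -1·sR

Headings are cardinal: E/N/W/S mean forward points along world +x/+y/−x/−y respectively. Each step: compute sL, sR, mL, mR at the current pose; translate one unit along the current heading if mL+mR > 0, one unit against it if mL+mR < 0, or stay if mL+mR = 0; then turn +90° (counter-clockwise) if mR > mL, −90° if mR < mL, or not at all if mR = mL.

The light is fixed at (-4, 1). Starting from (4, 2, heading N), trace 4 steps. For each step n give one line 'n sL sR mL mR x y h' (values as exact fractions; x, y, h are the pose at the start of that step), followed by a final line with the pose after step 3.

n=0: pose=(4,2,N); sL=40/13, sR=40/29; mL=60/377, mR=-40/29; mL+mR=-460/377 → advance -1; mR−mL=-20/13 → turn -1·90°
n=1: pose=(4,1,E); sL=32/25, sR=32/25; mL=-16/25, mR=-32/25; mL+mR=-48/25 → advance -1; mR−mL=-16/25 → turn -1·90°
n=2: pose=(3,1,S); sL=16/9, sR=80/17; mL=-584/153, mR=-80/17; mL+mR=-1304/153 → advance -1; mR−mL=-8/9 → turn -1·90°
n=3: pose=(3,2,W); sL=160/17, sR=32/5; mL=-144/85, mR=-32/5; mL+mR=-688/85 → advance -1; mR−mL=-80/17 → turn -1·90°

0 40/13 40/29 60/377 -40/29 4 2 N
1 32/25 32/25 -16/25 -32/25 4 1 E
2 16/9 80/17 -584/153 -80/17 3 1 S
3 160/17 32/5 -144/85 -32/5 3 2 W
final 4 2 N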